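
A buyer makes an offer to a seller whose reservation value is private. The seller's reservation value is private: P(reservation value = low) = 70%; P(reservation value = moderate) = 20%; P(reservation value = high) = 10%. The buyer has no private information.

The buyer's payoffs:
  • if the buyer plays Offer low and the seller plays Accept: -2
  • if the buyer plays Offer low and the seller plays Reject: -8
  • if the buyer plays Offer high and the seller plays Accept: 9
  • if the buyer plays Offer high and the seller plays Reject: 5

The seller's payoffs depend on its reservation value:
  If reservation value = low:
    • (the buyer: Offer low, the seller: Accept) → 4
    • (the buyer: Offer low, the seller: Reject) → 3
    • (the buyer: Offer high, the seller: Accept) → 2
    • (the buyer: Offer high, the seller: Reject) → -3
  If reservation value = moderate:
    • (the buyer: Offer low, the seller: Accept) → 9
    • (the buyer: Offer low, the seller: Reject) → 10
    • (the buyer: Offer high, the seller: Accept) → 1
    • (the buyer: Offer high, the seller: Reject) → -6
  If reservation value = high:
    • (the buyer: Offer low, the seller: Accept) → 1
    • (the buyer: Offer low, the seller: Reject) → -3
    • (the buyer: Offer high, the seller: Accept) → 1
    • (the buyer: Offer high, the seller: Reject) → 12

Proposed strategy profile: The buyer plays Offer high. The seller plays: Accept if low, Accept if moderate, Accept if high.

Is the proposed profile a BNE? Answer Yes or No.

No

The buyer plays Offer high: E[Offer high] = 0.7·(9) + 0.2·(9) + 0.1·(9) = 9; E[Offer low] = -2. Best-responding. ✓
The seller (reservation value low), facing Offer high: Accept gives 2, Reject gives -3. Proposed Accept is best. ✓
The seller (reservation value moderate), facing Offer high: Accept gives 1, Reject gives -6. Proposed Accept is best. ✓
The seller (reservation value high), facing Offer high: Accept gives 1, Reject gives 12. Proposed Accept is not best — profitable deviation exists. ✗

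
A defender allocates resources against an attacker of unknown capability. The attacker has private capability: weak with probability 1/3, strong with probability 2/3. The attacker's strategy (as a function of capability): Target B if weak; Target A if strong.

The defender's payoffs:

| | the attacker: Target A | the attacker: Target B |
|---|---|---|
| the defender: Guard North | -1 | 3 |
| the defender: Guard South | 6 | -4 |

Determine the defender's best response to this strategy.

Guard South

E[Guard North] = 1/3·(3) + 2/3·(-1) = 1/3
E[Guard South] = 1/3·(-4) + 2/3·(6) = 8/3
Best response: Guard South (8/3 is the largest).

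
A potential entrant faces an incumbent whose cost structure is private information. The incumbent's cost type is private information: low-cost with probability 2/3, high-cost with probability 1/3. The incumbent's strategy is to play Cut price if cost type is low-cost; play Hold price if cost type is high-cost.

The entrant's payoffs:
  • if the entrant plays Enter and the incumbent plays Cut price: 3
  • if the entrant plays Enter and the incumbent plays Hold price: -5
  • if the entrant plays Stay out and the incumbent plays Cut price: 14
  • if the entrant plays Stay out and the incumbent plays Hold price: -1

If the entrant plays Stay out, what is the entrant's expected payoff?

E[Stay out] = 2/3·14 + 1/3·(-1) = 28/3 + (-1/3) = 9

9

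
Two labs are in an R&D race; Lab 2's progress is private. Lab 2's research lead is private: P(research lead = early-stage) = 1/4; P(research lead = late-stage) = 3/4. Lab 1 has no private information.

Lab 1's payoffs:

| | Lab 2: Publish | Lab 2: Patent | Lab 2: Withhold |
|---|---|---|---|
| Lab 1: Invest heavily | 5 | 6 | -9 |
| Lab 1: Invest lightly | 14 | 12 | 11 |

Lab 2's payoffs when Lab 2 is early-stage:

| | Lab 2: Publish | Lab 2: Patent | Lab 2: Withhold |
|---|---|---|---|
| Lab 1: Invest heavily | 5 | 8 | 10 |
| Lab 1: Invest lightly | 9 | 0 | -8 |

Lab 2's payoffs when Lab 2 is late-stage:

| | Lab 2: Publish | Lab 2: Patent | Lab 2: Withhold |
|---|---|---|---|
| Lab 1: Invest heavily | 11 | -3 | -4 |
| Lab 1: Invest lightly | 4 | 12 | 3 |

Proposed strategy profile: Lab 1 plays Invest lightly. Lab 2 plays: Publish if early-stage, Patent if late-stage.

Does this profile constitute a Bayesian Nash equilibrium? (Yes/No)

Lab 1 plays Invest lightly: E[Invest lightly] = 1/4·(14) + 3/4·(12) = 25/2; E[Invest heavily] = 23/4. Best-responding. ✓
Lab 2 (research lead early-stage), facing Invest lightly: Publish gives 9, Patent gives 0, Withhold gives -8. Proposed Publish is best. ✓
Lab 2 (research lead late-stage), facing Invest lightly: Publish gives 4, Patent gives 12, Withhold gives 3. Proposed Patent is best. ✓

Yes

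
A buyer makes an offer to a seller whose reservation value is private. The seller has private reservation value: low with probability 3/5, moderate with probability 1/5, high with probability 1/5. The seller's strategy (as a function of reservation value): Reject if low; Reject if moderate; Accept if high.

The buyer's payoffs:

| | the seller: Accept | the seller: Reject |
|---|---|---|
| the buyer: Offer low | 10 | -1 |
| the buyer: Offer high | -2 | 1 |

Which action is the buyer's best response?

E[Offer low] = 3/5·(-1) + 1/5·(-1) + 1/5·(10) = 6/5
E[Offer high] = 3/5·(1) + 1/5·(1) + 1/5·(-2) = 2/5
Best response: Offer low (6/5 is the largest).

Offer low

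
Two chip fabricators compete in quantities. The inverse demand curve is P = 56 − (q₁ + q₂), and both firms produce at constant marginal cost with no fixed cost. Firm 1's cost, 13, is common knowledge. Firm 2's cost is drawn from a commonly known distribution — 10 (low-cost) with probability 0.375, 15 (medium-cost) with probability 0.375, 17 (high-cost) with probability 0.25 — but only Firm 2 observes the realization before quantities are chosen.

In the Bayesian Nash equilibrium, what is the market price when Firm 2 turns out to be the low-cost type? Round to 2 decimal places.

25.73

Firm 2 with cost c maximizes (56 − (q₁+q₂) − c)·q₂, giving q₂(c) = (56 − c − q₁)/2.
E[c₂] = 0.375·10 + 0.375·15 + 0.25·17 = 13.625
Firm 1's FOC against E[q₂] yields q₁ = (56 − 2·13 + E[c₂])/3 = (56 − 26 + 13.625)/3 = 14.5417.
q₂(low-cost) = 15.7292, so P = 56 − (14.5417 + 15.7292) = 25.7292.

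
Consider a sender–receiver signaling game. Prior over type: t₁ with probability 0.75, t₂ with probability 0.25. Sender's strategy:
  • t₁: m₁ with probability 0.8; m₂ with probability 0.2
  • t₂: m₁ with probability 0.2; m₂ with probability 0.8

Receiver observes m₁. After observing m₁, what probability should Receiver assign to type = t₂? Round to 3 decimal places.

0.077

Apply Bayes' rule using the sender's strategy as the likelihood.
P(m₁) = 0.75·0.8 + 0.25·0.2 = 0.65
P(t₂ | m₁) = (0.25·0.2) / 0.65 = 0.05 / 0.65 = 0.0769231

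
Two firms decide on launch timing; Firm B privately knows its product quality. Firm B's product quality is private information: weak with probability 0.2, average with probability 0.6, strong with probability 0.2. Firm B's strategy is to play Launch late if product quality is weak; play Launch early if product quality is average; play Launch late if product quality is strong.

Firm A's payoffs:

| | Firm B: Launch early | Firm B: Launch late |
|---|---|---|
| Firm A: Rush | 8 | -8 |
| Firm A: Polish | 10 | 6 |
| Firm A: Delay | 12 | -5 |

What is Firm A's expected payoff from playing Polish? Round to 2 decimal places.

E[Polish] = 0.2·6 + 0.6·10 + 0.2·6 = 1.2 + 6 + 1.2 = 8.4

8.40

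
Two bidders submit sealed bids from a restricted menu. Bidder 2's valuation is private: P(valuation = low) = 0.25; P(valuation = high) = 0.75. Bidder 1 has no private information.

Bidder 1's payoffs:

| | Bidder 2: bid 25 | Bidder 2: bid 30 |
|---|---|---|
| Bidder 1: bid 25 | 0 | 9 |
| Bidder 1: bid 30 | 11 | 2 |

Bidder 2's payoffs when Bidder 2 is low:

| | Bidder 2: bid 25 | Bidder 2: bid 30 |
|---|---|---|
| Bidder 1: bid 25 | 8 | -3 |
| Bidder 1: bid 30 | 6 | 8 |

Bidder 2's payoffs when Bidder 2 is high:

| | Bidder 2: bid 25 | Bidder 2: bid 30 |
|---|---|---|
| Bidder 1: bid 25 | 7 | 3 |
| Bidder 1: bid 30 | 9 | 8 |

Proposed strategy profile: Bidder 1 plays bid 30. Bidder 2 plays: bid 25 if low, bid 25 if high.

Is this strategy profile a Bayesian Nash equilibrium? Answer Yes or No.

A profile is a BNE iff every type of every player is best-responding given beliefs about the other side.
Bidder 1 plays bid 30: E[bid 30] = 0.25·(11) + 0.75·(11) = 11; E[bid 25] = 0. Best-responding. ✓
Bidder 2 (valuation low), facing bid 30: bid 25 gives 6, bid 30 gives 8. Proposed bid 25 is not best — profitable deviation exists. ✗
Bidder 2 (valuation high), facing bid 30: bid 25 gives 9, bid 30 gives 8. Proposed bid 25 is best. ✓

No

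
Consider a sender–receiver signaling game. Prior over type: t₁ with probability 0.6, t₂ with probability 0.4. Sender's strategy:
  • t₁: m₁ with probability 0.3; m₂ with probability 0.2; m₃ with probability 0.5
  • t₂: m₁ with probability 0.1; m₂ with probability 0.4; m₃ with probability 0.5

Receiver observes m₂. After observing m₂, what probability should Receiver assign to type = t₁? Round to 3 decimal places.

0.429

P(m₂) = 0.6·0.2 + 0.4·0.4 = 0.28
P(t₁ | m₂) = (0.6·0.2) / 0.28 = 0.12 / 0.28 = 0.428571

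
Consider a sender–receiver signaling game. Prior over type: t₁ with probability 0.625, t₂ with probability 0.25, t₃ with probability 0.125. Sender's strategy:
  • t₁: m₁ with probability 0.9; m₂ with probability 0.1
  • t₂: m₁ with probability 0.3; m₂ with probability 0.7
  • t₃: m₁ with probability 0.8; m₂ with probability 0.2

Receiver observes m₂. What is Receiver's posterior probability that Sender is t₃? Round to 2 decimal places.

0.10

Apply Bayes' rule using the sender's strategy as the likelihood.
P(m₂) = 0.625·0.1 + 0.25·0.7 + 0.125·0.2 = 0.2625
P(t₃ | m₂) = (0.125·0.2) / 0.2625 = 0.025 / 0.2625 = 0.0952381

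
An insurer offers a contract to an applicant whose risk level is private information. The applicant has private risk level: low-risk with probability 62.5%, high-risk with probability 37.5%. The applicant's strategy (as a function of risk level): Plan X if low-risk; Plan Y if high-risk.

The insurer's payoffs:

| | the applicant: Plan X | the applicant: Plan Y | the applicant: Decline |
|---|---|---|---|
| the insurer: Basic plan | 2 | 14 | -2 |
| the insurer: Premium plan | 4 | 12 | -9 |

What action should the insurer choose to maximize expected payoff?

Premium plan

Compute the insurer's expected payoff for each action, taking the expectation over the applicant's type.
E[Basic plan] = 0.625·(2) + 0.375·(14) = 6.5
E[Premium plan] = 0.625·(4) + 0.375·(12) = 7
Best response: Premium plan (7 is the largest).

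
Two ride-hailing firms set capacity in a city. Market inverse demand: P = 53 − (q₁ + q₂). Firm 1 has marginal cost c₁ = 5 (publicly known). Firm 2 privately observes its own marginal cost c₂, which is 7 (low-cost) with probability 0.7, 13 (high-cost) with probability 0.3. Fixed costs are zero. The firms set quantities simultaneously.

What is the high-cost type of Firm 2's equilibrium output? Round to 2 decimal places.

11.37

Type-c best response for Firm 2: q₂(c) = (53 − c)/2 − q₁/2.
Firm 1 maximizes expected profit; its first-order condition is 53 − 2q₁ − E[q₂] − 5 = 0.
Substituting E[q₂] and solving: E[c₂] = 8.8, so q₁ = (53 − 2·5 + 8.8)/3 = 17.2667.
q₂(high-cost) = (53 − 13 − 17.2667)/2 = 11.3667.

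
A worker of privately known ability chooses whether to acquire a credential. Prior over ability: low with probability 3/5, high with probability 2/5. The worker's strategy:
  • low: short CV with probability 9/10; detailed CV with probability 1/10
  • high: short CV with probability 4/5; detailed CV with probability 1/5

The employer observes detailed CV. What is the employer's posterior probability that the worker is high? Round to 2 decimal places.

0.57

P(detailed CV) = (3/5)·(1/10) + (2/5)·(1/5) = 7/50
P(high | detailed CV) = ((2/5)·(1/5)) / (7/50) = (2/25) / (7/50) = 4/7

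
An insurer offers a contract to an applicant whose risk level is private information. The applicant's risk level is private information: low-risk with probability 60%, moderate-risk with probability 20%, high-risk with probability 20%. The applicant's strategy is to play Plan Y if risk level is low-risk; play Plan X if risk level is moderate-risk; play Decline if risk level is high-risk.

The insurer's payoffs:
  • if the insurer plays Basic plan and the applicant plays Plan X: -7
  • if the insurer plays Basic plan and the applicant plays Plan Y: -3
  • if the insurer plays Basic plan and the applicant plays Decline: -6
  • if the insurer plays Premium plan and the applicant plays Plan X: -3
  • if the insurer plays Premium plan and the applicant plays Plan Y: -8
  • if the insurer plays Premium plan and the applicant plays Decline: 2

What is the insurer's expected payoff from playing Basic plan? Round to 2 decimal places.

-4.40

E[Basic plan] = 0.6·(-3) + 0.2·(-7) + 0.2·(-6) = (-1.8) + (-1.4) + (-1.2) = -4.4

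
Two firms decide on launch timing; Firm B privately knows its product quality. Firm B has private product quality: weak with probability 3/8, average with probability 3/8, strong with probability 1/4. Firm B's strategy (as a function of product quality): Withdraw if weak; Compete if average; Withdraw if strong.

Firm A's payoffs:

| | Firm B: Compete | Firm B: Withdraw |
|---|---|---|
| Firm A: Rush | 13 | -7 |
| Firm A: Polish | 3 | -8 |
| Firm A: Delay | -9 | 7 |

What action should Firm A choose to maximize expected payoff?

E[Rush] = 3/8·(-7) + 3/8·(13) + 1/4·(-7) = 1/2
E[Polish] = 3/8·(-8) + 3/8·(3) + 1/4·(-8) = -31/8
E[Delay] = 3/8·(7) + 3/8·(-9) + 1/4·(7) = 1
Best response: Delay (1 is the largest).

Delay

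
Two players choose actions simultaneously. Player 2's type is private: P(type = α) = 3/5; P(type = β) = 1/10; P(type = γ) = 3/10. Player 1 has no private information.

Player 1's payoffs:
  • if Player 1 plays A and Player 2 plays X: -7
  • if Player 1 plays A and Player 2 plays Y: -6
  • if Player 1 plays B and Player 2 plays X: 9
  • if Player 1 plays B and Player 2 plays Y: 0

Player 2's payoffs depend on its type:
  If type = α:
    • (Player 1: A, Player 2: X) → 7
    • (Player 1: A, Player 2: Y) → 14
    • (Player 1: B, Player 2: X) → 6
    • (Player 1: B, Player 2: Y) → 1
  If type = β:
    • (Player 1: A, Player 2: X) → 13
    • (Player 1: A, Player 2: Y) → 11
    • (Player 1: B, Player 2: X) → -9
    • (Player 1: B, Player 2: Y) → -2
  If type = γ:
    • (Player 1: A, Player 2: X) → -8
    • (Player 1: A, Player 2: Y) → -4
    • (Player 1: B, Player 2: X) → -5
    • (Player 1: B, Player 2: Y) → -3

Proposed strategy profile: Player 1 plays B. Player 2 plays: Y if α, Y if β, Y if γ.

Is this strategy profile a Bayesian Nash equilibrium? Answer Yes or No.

Player 1 plays B: E[B] = 3/5·(0) + 1/10·(0) + 3/10·(0) = 0; E[A] = -6. Best-responding. ✓
Player 2 (type α), facing B: X gives 6, Y gives 1. Proposed Y is not best — profitable deviation exists. ✗
Player 2 (type β), facing B: X gives -9, Y gives -2. Proposed Y is best. ✓
Player 2 (type γ), facing B: X gives -5, Y gives -3. Proposed Y is best. ✓

No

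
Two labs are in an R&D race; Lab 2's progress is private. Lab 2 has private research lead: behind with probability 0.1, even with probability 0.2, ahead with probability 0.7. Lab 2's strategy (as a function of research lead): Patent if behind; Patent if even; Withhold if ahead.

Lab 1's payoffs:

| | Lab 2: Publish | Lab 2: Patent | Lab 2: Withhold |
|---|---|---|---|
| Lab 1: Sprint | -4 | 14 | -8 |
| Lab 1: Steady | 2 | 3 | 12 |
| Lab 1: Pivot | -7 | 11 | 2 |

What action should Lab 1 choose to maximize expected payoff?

Compute Lab 1's expected payoff for each action, taking the expectation over Lab 2's type.
E[Sprint] = 0.1·(14) + 0.2·(14) + 0.7·(-8) = -1.4
E[Steady] = 0.1·(3) + 0.2·(3) + 0.7·(12) = 9.3
E[Pivot] = 0.1·(11) + 0.2·(11) + 0.7·(2) = 4.7
Best response: Steady (9.3 is the largest).

Steady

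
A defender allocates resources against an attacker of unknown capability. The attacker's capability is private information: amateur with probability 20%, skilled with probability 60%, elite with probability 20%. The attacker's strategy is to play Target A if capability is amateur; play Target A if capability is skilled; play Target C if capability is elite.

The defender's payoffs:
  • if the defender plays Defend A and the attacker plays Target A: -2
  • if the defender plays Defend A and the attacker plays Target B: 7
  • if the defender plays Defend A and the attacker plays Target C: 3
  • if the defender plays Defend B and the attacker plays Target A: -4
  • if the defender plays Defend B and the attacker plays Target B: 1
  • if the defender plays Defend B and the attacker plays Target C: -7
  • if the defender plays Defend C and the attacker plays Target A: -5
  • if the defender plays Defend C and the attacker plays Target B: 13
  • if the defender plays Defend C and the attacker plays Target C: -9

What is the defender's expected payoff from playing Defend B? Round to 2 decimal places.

-4.60

E[Defend B] = 0.2·(-4) + 0.6·(-4) + 0.2·(-7) = (-0.8) + (-2.4) + (-1.4) = -4.6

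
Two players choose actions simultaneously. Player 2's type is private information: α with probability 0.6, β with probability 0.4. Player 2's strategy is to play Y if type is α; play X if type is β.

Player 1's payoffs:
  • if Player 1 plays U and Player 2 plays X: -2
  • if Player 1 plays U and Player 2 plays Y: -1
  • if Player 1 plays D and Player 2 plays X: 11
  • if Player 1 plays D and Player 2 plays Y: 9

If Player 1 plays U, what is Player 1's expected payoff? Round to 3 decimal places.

-1.400

Take the expectation over Player 2's type, weighting each type's action by its prior probability.
E[U] = 0.6·(-1) + 0.4·(-2) = (-0.6) + (-0.8) = -1.4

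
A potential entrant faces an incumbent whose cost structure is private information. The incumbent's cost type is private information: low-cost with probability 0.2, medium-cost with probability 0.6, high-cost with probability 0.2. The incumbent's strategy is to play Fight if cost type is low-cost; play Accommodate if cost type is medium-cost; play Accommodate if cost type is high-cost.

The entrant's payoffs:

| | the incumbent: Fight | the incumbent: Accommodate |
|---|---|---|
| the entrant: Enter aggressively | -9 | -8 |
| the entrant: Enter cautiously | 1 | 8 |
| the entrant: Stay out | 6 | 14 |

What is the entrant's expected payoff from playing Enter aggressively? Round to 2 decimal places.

-8.20

Take the expectation over the incumbent's cost type, weighting each type's action by its prior probability.
E[Enter aggressively] = 0.2·(-9) + 0.6·(-8) + 0.2·(-8) = (-1.8) + (-4.8) + (-1.6) = -8.2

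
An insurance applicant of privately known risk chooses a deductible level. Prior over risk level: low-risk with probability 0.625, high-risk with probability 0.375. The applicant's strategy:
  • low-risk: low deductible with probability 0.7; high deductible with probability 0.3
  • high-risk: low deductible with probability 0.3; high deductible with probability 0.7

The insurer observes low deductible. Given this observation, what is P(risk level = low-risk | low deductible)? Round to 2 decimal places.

0.80

Apply Bayes' rule using the sender's strategy as the likelihood.
P(low deductible) = 0.625·0.7 + 0.375·0.3 = 0.55
P(low-risk | low deductible) = (0.625·0.7) / 0.55 = 0.4375 / 0.55 = 0.795455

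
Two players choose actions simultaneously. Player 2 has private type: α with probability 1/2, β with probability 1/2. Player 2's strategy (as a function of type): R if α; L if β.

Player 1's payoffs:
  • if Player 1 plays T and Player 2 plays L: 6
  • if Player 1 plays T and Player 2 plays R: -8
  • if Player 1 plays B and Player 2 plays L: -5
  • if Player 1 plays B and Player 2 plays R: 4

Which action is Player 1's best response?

Compute Player 1's expected payoff for each action, taking the expectation over Player 2's type.
E[T] = 1/2·(-8) + 1/2·(6) = -1
E[B] = 1/2·(4) + 1/2·(-5) = -1/2
Best response: B (-1/2 is the largest).

B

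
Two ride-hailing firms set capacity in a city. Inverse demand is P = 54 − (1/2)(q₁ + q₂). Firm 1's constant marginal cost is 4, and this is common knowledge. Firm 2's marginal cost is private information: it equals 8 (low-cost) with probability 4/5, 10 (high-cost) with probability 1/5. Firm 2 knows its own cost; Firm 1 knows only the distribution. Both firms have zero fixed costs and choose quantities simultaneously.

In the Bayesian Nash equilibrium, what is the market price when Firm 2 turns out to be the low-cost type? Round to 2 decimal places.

21.93

Each type of Firm 2 best-responds to q₁; Firm 1 best-responds to the expected q₂ over Firm 2's types.
Firm 2 with cost c maximizes (54 − (1/2)(q₁+q₂) − c)·q₂, giving q₂(c) = (54 − c − (1/2)q₁).
E[c₂] = 4/5·8 + 1/5·10 = 8.4
Firm 1's FOC against E[q₂] yields q₁ = (54 − 2·4 + E[c₂])/(3/2) = (54 − 8 + 8.4)/(3/2) = 36.2667.
q₂(low-cost) = 27.8667, so P = 54 − (1/2)·(36.2667 + 27.8667) = 21.9333.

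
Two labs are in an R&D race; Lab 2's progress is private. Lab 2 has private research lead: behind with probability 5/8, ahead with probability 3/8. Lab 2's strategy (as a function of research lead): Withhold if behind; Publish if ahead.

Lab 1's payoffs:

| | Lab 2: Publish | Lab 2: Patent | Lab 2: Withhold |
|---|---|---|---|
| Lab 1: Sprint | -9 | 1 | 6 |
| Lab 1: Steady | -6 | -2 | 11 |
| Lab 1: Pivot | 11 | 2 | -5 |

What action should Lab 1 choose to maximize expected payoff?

Steady

E[Sprint] = 5/8·(6) + 3/8·(-9) = 3/8
E[Steady] = 5/8·(11) + 3/8·(-6) = 37/8
E[Pivot] = 5/8·(-5) + 3/8·(11) = 1
Best response: Steady (37/8 is the largest).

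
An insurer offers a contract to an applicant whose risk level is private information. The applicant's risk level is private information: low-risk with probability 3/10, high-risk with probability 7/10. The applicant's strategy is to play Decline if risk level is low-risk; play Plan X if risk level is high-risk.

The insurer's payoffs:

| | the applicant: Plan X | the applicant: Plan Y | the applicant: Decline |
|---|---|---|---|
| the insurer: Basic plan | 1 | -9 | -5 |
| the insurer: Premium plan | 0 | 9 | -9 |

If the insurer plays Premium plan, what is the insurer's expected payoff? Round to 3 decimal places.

-2.700

Take the expectation over the applicant's risk level, weighting each type's action by its prior probability.
E[Premium plan] = 3/10·(-9) + 7/10·0 = (-27/10) + 0 = -27/10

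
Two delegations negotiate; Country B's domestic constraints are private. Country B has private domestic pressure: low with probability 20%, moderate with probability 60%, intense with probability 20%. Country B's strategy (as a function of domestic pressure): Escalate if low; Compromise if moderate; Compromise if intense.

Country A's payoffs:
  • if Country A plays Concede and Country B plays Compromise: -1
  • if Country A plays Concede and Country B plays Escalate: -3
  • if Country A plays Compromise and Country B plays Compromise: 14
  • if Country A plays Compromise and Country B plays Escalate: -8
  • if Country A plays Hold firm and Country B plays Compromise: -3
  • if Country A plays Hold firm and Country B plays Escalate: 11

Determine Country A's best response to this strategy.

Compute Country A's expected payoff for each action, taking the expectation over Country B's type.
E[Concede] = 0.2·(-3) + 0.6·(-1) + 0.2·(-1) = -1.4
E[Compromise] = 0.2·(-8) + 0.6·(14) + 0.2·(14) = 9.6
E[Hold firm] = 0.2·(11) + 0.6·(-3) + 0.2·(-3) = -0.2
Best response: Compromise (9.6 is the largest).

Compromise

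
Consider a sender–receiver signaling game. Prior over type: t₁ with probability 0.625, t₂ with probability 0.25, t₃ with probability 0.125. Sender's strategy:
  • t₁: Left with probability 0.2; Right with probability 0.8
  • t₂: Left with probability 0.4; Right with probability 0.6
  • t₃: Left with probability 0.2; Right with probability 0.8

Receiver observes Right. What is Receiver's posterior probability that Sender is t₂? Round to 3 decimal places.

P(Right) = 0.625·0.8 + 0.25·0.6 + 0.125·0.8 = 0.75
P(t₂ | Right) = (0.25·0.6) / 0.75 = 0.15 / 0.75 = 0.2

0.200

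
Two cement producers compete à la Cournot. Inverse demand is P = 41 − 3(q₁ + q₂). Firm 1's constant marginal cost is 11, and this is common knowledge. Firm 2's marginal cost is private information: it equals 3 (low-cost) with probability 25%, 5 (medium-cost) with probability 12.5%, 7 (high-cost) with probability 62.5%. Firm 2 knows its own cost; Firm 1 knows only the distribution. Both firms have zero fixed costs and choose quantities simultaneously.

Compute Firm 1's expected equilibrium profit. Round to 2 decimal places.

22.69

Firm 2 with cost c maximizes (41 − 3(q₁+q₂) − c)·q₂, giving q₂(c) = (41 − c − 3q₁)/6.
E[c₂] = 0.25·3 + 0.125·5 + 0.625·7 = 5.75
Firm 1's FOC against E[q₂] yields q₁ = (41 − 2·11 + E[c₂])/9 = (41 − 22 + 5.75)/9 = 2.75.
E[P] = 41 − 3·(q₁ + E[q₂]) = 19.25; Firm 1's expected profit = (E[P] − 11)·q₁ = (19.25 − 11)·2.75 = 22.6875.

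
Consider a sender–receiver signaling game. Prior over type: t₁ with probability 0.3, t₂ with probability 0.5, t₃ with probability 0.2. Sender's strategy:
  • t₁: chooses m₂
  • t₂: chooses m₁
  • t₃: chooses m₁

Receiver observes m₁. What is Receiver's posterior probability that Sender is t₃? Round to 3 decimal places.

0.286

Apply Bayes' rule using the sender's strategy as the likelihood.
P(m₁) = 0.3·0 + 0.5·1 + 0.2·1 = 0.7
P(t₃ | m₁) = (0.2·1) / 0.7 = 0.2 / 0.7 = 0.285714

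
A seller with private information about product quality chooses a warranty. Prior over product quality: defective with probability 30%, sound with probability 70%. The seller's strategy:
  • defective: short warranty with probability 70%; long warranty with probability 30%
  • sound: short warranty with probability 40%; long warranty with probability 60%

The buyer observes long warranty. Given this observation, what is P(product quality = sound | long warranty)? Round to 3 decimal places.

Apply Bayes' rule using the sender's strategy as the likelihood.
P(long warranty) = 0.3·0.3 + 0.7·0.6 = 0.51
P(sound | long warranty) = (0.7·0.6) / 0.51 = 0.42 / 0.51 = 0.823529

0.824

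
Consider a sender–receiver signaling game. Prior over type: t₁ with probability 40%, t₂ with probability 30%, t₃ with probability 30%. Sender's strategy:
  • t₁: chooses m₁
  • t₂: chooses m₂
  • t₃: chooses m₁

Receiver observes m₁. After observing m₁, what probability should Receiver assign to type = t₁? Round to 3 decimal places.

0.571

Apply Bayes' rule using the sender's strategy as the likelihood.
P(m₁) = 0.4·1 + 0.3·0 + 0.3·1 = 0.7
P(t₁ | m₁) = (0.4·1) / 0.7 = 0.4 / 0.7 = 0.571429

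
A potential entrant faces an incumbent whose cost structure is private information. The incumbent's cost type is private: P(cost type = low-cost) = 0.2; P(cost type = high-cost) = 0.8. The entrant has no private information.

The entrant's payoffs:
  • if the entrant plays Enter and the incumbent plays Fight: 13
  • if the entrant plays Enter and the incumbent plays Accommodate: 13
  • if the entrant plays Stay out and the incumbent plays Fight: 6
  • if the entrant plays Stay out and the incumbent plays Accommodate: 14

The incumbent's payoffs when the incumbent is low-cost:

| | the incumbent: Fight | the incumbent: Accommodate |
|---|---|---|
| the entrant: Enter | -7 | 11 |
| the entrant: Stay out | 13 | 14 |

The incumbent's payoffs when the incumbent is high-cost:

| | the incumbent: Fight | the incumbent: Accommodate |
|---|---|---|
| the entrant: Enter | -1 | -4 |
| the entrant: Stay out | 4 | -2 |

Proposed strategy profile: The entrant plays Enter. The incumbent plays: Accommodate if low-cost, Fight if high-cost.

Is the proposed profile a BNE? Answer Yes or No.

The entrant plays Enter: E[Enter] = 0.2·(13) + 0.8·(13) = 13; E[Stay out] = 7.6. Best-responding. ✓
The incumbent (cost type low-cost), facing Enter: Fight gives -7, Accommodate gives 11. Proposed Accommodate is best. ✓
The incumbent (cost type high-cost), facing Enter: Fight gives -1, Accommodate gives -4. Proposed Fight is best. ✓

Yes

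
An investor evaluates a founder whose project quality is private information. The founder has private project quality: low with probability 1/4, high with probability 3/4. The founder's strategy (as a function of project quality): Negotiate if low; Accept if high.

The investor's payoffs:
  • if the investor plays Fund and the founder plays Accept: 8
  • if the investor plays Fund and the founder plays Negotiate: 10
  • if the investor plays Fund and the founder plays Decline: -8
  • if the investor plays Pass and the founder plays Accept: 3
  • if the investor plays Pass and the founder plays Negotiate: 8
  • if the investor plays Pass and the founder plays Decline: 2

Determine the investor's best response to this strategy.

E[Fund] = 1/4·(10) + 3/4·(8) = 17/2
E[Pass] = 1/4·(8) + 3/4·(3) = 17/4
Best response: Fund (17/2 is the largest).

Fund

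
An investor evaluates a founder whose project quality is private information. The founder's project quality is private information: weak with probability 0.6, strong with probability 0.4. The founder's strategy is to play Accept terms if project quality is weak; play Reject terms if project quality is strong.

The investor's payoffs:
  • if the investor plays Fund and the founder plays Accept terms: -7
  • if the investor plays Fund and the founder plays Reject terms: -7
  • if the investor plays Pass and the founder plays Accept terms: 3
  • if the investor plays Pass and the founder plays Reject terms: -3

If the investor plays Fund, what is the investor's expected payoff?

-7

E[Fund] = 0.6·(-7) + 0.4·(-7) = (-4.2) + (-2.8) = -7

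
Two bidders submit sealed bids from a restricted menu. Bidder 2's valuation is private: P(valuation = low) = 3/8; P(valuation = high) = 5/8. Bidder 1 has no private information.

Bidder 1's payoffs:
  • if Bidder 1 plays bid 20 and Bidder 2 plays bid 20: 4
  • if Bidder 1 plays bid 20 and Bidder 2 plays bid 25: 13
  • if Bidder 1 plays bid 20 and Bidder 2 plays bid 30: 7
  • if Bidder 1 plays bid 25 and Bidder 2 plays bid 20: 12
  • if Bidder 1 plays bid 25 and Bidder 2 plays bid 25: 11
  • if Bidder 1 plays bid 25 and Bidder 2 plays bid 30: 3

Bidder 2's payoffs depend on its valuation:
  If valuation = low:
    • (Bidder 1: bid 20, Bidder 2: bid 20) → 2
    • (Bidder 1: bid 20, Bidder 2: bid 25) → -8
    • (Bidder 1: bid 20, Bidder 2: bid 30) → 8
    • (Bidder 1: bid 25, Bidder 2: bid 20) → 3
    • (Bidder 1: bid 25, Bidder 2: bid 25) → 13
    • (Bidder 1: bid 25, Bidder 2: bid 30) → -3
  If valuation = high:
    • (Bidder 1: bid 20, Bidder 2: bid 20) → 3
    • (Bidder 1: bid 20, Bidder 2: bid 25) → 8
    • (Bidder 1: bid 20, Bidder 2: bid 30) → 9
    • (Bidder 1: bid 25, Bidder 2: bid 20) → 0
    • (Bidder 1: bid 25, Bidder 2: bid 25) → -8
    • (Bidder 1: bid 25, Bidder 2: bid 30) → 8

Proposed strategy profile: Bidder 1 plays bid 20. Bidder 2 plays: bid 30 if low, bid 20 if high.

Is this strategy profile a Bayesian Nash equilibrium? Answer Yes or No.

A profile is a BNE iff every type of every player is best-responding given beliefs about the other side.
Bidder 1 plays bid 20: E[bid 20] = 3/8·(7) + 5/8·(4) = 41/8; E[bid 25] = 69/8. Not best-responding. ✗
Bidder 2 (valuation low), facing bid 20: bid 20 gives 2, bid 25 gives -8, bid 30 gives 8. Proposed bid 30 is best. ✓
Bidder 2 (valuation high), facing bid 20: bid 20 gives 3, bid 25 gives 8, bid 30 gives 9. Proposed bid 20 is not best — profitable deviation exists. ✗

No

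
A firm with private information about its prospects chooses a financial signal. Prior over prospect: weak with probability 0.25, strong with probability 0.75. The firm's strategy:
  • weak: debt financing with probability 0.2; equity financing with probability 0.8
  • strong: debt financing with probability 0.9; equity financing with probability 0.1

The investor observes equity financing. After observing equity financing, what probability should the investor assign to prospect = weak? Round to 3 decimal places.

Apply Bayes' rule using the sender's strategy as the likelihood.
P(equity financing) = 0.25·0.8 + 0.75·0.1 = 0.275
P(weak | equity financing) = (0.25·0.8) / 0.275 = 0.2 / 0.275 = 0.727273

0.727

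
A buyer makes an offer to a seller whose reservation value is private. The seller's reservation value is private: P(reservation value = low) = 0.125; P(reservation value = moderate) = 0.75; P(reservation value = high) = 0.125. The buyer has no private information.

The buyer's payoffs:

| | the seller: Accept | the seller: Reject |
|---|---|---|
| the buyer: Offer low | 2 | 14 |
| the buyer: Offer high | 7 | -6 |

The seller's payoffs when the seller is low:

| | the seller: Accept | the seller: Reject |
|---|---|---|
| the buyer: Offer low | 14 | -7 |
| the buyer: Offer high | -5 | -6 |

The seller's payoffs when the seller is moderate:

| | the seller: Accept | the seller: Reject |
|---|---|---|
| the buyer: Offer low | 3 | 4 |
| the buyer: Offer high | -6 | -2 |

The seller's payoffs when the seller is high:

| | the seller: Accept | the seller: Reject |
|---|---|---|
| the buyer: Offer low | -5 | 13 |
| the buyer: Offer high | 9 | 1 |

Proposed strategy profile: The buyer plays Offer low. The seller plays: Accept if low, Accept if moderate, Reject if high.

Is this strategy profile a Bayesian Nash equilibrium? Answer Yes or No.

The buyer plays Offer low: E[Offer low] = 0.125·(2) + 0.75·(2) + 0.125·(14) = 3.5; E[Offer high] = 5.375. Not best-responding. ✗
The seller (reservation value low), facing Offer low: Accept gives 14, Reject gives -7. Proposed Accept is best. ✓
The seller (reservation value moderate), facing Offer low: Accept gives 3, Reject gives 4. Proposed Accept is not best — profitable deviation exists. ✗
The seller (reservation value high), facing Offer low: Accept gives -5, Reject gives 13. Proposed Reject is best. ✓

No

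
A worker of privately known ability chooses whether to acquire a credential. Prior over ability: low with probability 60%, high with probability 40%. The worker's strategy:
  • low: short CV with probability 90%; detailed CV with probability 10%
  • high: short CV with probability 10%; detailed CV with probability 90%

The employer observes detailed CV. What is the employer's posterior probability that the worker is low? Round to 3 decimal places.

0.143

Apply Bayes' rule using the sender's strategy as the likelihood.
P(detailed CV) = 0.6·0.1 + 0.4·0.9 = 0.42
P(low | detailed CV) = (0.6·0.1) / 0.42 = 0.06 / 0.42 = 0.142857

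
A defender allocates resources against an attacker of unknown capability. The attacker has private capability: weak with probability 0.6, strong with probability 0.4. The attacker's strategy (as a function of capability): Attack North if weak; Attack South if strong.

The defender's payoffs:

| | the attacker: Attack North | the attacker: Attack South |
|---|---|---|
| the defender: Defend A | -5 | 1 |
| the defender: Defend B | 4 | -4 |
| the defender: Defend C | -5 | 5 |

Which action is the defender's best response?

Defend B

E[Defend A] = 0.6·(-5) + 0.4·(1) = -2.6
E[Defend B] = 0.6·(4) + 0.4·(-4) = 0.8
E[Defend C] = 0.6·(-5) + 0.4·(5) = -1
Best response: Defend B (0.8 is the largest).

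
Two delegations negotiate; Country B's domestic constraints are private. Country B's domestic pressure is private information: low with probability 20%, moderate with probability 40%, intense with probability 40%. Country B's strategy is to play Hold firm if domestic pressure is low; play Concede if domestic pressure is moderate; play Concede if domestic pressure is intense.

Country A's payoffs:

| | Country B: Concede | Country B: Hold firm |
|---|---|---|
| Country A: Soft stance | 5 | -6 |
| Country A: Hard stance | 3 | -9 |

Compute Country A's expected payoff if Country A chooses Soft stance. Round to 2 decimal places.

2.80

Take the expectation over Country B's domestic pressure, weighting each type's action by its prior probability.
E[Soft stance] = 0.2·(-6) + 0.4·5 + 0.4·5 = (-1.2) + 2 + 2 = 2.8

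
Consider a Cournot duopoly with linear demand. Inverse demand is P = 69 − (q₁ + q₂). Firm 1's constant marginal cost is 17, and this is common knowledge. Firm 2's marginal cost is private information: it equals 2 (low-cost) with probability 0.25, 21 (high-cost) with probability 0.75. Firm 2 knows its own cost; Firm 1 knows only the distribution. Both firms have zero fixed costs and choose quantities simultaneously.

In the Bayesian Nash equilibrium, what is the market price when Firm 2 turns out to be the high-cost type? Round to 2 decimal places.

36.46

Each type of Firm 2 best-responds to q₁; Firm 1 best-responds to the expected q₂ over Firm 2's types.
Firm 2 with cost c maximizes (69 − (q₁+q₂) − c)·q₂, giving q₂(c) = (69 − c − q₁)/2.
E[c₂] = 0.25·2 + 0.75·21 = 16.25
Firm 1's FOC against E[q₂] yields q₁ = (69 − 2·17 + E[c₂])/3 = (69 − 34 + 16.25)/3 = 17.0833.
q₂(high-cost) = 15.4583, so P = 69 − (17.0833 + 15.4583) = 36.4583.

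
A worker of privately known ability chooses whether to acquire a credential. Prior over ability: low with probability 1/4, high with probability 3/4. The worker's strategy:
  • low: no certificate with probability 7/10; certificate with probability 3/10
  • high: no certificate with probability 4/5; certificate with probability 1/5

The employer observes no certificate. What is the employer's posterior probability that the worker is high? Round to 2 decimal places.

Apply Bayes' rule using the sender's strategy as the likelihood.
P(no certificate) = (1/4)·(7/10) + (3/4)·(4/5) = 31/40
P(high | no certificate) = ((3/4)·(4/5)) / (31/40) = (3/5) / (31/40) = 24/31

0.77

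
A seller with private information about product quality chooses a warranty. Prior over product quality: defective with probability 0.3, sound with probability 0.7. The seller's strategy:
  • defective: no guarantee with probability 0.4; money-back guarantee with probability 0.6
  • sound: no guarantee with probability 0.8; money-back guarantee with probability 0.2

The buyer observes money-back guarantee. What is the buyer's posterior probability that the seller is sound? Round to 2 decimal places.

Apply Bayes' rule using the sender's strategy as the likelihood.
P(money-back guarantee) = 0.3·0.6 + 0.7·0.2 = 0.32
P(sound | money-back guarantee) = (0.7·0.2) / 0.32 = 0.14 / 0.32 = 0.4375

0.44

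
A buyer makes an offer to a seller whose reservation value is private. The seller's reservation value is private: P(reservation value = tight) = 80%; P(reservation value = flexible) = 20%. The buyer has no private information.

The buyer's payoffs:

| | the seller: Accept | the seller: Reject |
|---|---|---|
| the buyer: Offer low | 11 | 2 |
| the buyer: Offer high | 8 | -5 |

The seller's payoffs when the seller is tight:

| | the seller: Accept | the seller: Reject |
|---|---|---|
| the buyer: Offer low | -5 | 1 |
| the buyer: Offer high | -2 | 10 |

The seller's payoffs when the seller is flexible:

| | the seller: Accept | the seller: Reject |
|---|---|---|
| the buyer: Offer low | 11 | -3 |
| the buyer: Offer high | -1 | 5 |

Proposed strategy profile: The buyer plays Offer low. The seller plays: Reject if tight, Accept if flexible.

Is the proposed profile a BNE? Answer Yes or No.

A profile is a BNE iff every type of every player is best-responding given beliefs about the other side.
The buyer plays Offer low: E[Offer low] = 0.8·(2) + 0.2·(11) = 3.8; E[Offer high] = -2.4. Best-responding. ✓
The seller (reservation value tight), facing Offer low: Accept gives -5, Reject gives 1. Proposed Reject is best. ✓
The seller (reservation value flexible), facing Offer low: Accept gives 11, Reject gives -3. Proposed Accept is best. ✓

Yes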